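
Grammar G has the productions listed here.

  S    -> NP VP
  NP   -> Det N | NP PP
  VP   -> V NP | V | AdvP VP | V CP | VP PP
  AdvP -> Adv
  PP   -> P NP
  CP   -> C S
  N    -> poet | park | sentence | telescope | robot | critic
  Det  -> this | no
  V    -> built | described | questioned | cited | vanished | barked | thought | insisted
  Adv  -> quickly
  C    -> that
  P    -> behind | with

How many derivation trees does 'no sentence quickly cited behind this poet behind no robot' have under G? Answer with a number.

Two of the 5 distinct bracketings:
[S [NP [Det no] [N sentence]] [VP [AdvP [Adv quickly]] [VP [VP [V cited]] [PP [P behind] [NP [NP [Det this] [N poet]] [PP [P behind] [NP [Det no] [N robot]]]]]]]]
[S [NP [Det no] [N sentence]] [VP [AdvP [Adv quickly]] [VP [VP [VP [V cited]] [PP [P behind] [NP [Det this] [N poet]]]] [PP [P behind] [NP [Det no] [N robot]]]]]]
The difference turns on whether NP → NP PP is used at the relevant span, versus an alternative expansion of NP.

5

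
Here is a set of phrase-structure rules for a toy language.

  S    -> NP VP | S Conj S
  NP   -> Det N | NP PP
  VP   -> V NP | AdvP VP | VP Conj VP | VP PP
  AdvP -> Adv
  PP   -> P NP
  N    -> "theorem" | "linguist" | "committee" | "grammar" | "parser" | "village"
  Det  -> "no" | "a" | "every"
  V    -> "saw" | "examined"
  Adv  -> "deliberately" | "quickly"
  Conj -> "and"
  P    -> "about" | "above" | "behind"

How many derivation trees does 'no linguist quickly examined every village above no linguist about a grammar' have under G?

9

Two of the 9 distinct bracketings:
[S [NP [Det no] [N linguist]] [VP [AdvP [Adv quickly]] [VP [V examined] [NP [NP [Det every] [N village]] [PP [P above] [NP [NP [Det no] [N linguist]] [PP [P about] [NP [Det a] [N grammar]]]]]]]]]
[S [NP [Det no] [N linguist]] [VP [AdvP [Adv quickly]] [VP [V examined] [NP [NP [NP [Det every] [N village]] [PP [P above] [NP [Det no] [N linguist]]]] [PP [P about] [NP [Det a] [N grammar]]]]]]]
The trees differ in how a recursive rule is bracketed over the same span.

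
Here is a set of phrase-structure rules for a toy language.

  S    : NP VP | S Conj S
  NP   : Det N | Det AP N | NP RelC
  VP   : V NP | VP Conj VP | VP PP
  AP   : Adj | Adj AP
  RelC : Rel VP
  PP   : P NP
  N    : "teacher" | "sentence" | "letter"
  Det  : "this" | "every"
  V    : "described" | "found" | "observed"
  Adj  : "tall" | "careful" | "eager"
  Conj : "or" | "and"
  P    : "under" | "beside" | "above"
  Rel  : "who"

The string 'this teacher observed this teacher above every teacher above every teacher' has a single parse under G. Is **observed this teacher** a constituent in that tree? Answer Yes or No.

Yes

[S [NP [Det this] [N teacher]] [VP [VP [VP [V observed] [NP [Det this] [N teacher]]] [PP [P above] [NP [Det every] [N teacher]]]] [PP [P above] [NP [Det every] [N teacher]]]]]
The words 'observed this teacher' are exhaustively dominated by a single VP node (built by VP → V NP), so they form a constituent.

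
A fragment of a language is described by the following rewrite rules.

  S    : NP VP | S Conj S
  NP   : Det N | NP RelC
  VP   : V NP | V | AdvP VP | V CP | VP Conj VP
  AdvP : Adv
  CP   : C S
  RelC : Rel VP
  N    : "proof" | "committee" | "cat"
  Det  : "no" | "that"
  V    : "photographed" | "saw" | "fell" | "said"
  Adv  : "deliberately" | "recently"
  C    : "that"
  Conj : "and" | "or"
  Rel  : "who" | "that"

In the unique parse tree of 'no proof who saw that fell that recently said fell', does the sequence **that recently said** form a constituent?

Yes

[S [NP [NP [NP [NP [Det no] [N proof]] [RelC [Rel who] [VP [V saw]]]] [RelC [Rel that] [VP [V fell]]]] [RelC [Rel that] [VP [AdvP [Adv recently]] [VP [V said]]]]] [VP [V fell]]]
The words 'that recently said' are exhaustively dominated by a single RelC node (built by RelC → Rel VP), so they form a constituent.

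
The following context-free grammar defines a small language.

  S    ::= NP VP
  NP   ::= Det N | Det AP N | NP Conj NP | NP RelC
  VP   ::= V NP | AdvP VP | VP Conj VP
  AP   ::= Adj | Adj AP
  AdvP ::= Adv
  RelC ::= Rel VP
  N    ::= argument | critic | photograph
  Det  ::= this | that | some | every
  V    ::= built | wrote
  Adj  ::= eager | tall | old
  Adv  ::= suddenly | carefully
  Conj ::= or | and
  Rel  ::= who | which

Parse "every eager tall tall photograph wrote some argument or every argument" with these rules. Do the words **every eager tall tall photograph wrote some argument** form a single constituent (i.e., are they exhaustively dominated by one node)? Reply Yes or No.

No

[S [NP [Det every] [AP [Adj eager] [AP [Adj tall] [AP [Adj tall]]]] [N photograph]] [VP [V wrote] [NP [NP [Det some] [N argument]] [Conj or] [NP [Det every] [N argument]]]]]
The smallest constituent containing 'every eager tall tall photograph wrote some argument' is the S spanning 'every eager tall tall photograph wrote some argument or every argument'; no single node in the tree dominates exactly the given words.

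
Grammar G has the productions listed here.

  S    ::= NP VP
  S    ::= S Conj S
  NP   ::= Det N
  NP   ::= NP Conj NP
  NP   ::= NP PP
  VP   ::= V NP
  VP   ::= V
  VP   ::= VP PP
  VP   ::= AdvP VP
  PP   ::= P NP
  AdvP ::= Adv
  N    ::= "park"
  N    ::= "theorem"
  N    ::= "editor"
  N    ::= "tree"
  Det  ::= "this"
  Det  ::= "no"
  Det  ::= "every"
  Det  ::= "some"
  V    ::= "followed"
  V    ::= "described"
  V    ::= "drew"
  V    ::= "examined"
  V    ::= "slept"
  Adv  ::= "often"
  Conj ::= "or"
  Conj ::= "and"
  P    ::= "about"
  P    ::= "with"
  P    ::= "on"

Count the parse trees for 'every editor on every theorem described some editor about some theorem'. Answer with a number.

2

The two bracketings:
[S [NP [NP [Det every] [N editor]] [PP [P on] [NP [Det every] [N theorem]]]] [VP [V described] [NP [NP [Det some] [N editor]] [PP [P about] [NP [Det some] [N theorem]]]]]]
[S [NP [NP [Det every] [N editor]] [PP [P on] [NP [Det every] [N theorem]]]] [VP [VP [V described] [NP [Det some] [N editor]]] [PP [P about] [NP [Det some] [N theorem]]]]]
The difference turns on whether VP → VP PP is used at the relevant span, versus an alternative expansion of VP.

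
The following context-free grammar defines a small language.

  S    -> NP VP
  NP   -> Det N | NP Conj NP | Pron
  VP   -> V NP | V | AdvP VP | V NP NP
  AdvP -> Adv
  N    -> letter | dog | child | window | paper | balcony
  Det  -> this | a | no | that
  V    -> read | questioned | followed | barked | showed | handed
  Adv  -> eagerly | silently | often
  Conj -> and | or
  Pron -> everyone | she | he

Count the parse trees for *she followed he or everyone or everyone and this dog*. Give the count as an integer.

5

Two of the 5 distinct bracketings:
[S [NP [Pron she]] [VP [V followed] [NP [NP [Pron he]] [Conj or] [NP [NP [Pron everyone]] [Conj or] [NP [NP [Pron everyone]] [Conj and] [NP [Det this] [N dog]]]]]]]
[S [NP [Pron she]] [VP [V followed] [NP [NP [Pron he]] [Conj or] [NP [NP [NP [Pron everyone]] [Conj or] [NP [Pron everyone]]] [Conj and] [NP [Det this] [N dog]]]]]]
The trees differ in how a recursive rule is bracketed over the same span.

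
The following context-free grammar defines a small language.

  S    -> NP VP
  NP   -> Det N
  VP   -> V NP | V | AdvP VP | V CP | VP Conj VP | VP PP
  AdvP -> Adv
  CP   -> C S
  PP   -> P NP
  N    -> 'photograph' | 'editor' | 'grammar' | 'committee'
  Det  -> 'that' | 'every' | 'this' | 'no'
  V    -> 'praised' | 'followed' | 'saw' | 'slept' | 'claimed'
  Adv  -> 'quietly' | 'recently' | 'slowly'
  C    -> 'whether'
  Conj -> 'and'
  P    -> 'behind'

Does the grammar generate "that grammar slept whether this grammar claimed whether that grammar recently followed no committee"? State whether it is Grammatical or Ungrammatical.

Grammatical

S
  NP
    Det: that
    N: grammar
  VP
    V: slept
    CP
      C: whether
      S
        NP
          Det: this
          N: grammar
        VP
          V: claimed
          CP
            C: whether
            S
              NP
                Det: that
                N: grammar
              VP
                AdvP
                  Adv: recently
                VP
                  V: followed
                  NP
                    Det: no
                    N: committee
Each bracket corresponds to one application of a listed rule, so the string is derivable from S.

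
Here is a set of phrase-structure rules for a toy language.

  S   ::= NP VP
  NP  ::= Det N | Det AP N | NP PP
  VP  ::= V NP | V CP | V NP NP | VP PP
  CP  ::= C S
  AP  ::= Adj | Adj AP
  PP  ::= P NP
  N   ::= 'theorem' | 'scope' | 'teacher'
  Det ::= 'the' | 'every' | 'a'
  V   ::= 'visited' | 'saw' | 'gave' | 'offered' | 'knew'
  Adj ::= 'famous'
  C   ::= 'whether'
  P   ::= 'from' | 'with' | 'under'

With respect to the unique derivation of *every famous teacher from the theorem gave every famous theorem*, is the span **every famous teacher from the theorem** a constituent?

[S [NP [NP [Det every] [AP [Adj famous]] [N teacher]] [PP [P from] [NP [Det the] [N theorem]]]] [VP [V gave] [NP [Det every] [AP [Adj famous]] [N theorem]]]]
The words 'every famous teacher from the theorem' are exhaustively dominated by a single NP node (built by NP → NP PP), so they form a constituent.

Yes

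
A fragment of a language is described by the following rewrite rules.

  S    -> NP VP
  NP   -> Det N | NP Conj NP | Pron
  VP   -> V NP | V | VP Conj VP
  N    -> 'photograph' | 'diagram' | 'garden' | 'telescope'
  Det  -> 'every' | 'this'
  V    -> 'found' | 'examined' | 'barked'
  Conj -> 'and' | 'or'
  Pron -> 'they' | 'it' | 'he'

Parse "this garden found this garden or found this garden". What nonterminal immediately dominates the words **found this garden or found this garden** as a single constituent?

S
  NP
    Det: this
    N: garden
  VP
    VP
      V: found
      NP
        Det: this
        N: garden
    Conj: or
    VP
      V: found
      NP
        Det: this
        N: garden
The span 'found this garden or found this garden' is the VP node built by VP → VP Conj VP.

VP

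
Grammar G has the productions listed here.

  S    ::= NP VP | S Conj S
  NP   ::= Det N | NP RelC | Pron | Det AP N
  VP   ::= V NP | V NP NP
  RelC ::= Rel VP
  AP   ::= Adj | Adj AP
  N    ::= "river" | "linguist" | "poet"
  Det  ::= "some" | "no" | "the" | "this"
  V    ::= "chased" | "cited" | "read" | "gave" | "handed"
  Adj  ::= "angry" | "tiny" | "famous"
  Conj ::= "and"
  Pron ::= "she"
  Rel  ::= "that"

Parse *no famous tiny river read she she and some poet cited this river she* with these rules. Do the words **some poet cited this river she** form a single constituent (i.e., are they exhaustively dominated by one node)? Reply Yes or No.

Yes

[S [S [NP [Det no] [AP [Adj famous] [AP [Adj tiny]]] [N river]] [VP [V read] [NP [Pron she]] [NP [Pron she]]]] [Conj and] [S [NP [Det some] [N poet]] [VP [V cited] [NP [Det this] [N river]] [NP [Pron she]]]]]
The words 'some poet cited this river she' are exhaustively dominated by a single S node (built by S → NP VP), so they form a constituent.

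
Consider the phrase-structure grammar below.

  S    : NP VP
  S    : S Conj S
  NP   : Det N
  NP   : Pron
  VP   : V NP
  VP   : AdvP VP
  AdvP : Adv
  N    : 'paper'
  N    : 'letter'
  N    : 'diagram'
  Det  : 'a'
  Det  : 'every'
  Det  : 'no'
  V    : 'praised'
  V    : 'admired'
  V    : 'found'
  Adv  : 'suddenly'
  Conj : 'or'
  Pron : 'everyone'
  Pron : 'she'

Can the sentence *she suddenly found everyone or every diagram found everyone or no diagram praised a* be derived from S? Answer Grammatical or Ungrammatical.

For S → NP VP, the only prefix that parses as NP is 'she', but the remainder 'suddenly found everyone or every diagram found everyone or no diagram praised a' is not a VP under these rules. The alternative S rule S → S Conj S likewise has no satisfying split.

Ungrammatical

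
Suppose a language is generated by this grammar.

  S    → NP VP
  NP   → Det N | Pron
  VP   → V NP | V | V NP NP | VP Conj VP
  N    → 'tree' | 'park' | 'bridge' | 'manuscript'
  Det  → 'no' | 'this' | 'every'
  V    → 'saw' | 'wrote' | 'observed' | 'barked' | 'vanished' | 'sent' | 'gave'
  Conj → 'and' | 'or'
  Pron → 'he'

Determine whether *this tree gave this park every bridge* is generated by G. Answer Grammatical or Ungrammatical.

Grammatical

S
  NP
    Det: this
    N: tree
  VP
    V: gave
    NP
      Det: this
      N: park
    NP
      Det: every
      N: bridge
Every word is introduced by a lexical rule and the phrasal rules combine the resulting categories into a single S.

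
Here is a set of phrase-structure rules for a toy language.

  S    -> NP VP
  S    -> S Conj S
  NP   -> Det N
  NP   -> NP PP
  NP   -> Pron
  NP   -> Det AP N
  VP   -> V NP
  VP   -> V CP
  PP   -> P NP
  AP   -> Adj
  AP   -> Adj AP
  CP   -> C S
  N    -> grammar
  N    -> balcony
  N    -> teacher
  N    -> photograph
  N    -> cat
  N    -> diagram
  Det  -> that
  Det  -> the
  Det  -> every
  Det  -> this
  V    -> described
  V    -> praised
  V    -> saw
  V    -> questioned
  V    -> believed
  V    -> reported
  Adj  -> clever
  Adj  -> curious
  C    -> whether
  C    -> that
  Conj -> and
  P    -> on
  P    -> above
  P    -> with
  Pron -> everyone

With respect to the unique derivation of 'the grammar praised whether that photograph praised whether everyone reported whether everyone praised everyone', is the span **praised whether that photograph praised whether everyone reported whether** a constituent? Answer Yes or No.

[S [NP [Det the] [N grammar]] [VP [V praised] [CP [C whether] [S [NP [Det that] [N photograph]] [VP [V praised] [CP [C whether] [S [NP [Pron everyone]] [VP [V reported] [CP [C whether] [S [NP [Pron everyone]] [VP [V praised] [NP [Pron everyone]]]]]]]]]]]]]
The smallest constituent containing 'praised whether that photograph praised whether everyone reported whether' is the VP spanning 'praised whether that photograph praised whether everyone reported whether everyone praised everyone'; no single node in the tree dominates exactly the given words.

No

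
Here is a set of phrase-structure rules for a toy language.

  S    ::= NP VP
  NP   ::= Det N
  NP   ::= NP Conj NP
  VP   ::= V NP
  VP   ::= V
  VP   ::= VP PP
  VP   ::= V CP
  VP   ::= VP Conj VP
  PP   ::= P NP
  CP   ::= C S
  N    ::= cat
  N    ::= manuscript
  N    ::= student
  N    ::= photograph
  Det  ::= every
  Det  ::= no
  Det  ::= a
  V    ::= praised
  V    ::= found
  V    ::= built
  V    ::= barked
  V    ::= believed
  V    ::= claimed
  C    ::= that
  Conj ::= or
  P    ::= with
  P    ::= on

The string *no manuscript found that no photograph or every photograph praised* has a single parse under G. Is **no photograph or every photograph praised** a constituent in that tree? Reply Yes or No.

Yes

[S [NP [Det no] [N manuscript]] [VP [V found] [CP [C that] [S [NP [NP [Det no] [N photograph]] [Conj or] [NP [Det every] [N photograph]]] [VP [V praised]]]]]]
The words 'no photograph or every photograph praised' are exhaustively dominated by a single S node (built by S → NP VP), so they form a constituent.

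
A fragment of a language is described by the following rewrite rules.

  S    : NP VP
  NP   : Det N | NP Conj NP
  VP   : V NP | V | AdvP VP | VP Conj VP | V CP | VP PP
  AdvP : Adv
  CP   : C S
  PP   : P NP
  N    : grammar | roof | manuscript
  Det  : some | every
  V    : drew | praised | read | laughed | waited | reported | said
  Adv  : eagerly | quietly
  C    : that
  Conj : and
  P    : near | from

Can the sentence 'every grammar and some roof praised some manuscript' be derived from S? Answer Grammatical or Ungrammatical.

S
  NP
    NP
      Det: every
      N: grammar
    Conj: and
    NP
      Det: some
      N: roof
  VP
    V: praised
    NP
      Det: some
      N: manuscript
Every word is introduced by a lexical rule and the phrasal rules combine the resulting categories into a single S.

Grammatical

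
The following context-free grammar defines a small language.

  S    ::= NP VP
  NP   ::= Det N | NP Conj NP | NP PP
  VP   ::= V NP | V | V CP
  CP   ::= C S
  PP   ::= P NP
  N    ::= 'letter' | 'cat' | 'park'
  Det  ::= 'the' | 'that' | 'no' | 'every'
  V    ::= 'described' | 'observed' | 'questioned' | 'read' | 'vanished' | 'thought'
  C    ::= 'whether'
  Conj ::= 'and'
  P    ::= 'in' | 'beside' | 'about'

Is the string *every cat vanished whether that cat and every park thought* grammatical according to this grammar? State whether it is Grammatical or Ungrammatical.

Grammatical

S
  NP
    Det: every
    N: cat
  VP
    V: vanished
    CP
      C: whether
      S
        NP
          NP
            Det: that
            N: cat
          Conj: and
          NP
            Det: every
            N: park
        VP
          V: thought
Each bracket corresponds to one application of a listed rule, so the string is derivable from S.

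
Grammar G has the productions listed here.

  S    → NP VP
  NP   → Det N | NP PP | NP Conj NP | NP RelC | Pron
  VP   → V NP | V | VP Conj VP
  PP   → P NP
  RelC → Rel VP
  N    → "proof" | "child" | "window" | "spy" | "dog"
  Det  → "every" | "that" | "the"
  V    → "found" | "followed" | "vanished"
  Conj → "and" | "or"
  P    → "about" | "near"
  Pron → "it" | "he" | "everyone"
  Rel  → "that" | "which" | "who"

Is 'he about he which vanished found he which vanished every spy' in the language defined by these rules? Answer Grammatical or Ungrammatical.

Grammatical

[S [NP [NP [Pron he]] [PP [P about] [NP [NP [Pron he]] [RelC [Rel which] [VP [V vanished]]]]]] [VP [V found] [NP [NP [Pron he]] [RelC [Rel which] [VP [V vanished] [NP [Det every] [N spy]]]]]]]
Every word is introduced by a lexical rule and the phrasal rules combine the resulting categories into a single S.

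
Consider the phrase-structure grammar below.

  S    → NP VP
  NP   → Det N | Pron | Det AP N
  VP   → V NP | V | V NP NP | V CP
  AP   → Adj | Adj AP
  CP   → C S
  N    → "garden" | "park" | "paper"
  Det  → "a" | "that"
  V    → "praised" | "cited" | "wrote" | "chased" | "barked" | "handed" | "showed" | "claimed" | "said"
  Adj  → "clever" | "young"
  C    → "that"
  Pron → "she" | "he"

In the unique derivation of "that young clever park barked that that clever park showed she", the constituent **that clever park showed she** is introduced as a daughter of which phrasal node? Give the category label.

[S [NP [Det that] [AP [Adj young] [AP [Adj clever]]] [N park]] [VP [V barked] [CP [C that] [S [NP [Det that] [AP [Adj clever]] [N park]] [VP [V showed] [NP [Pron she]]]]]]]
The span 'that clever park showed she' is the S node built by S → NP VP.
Its mother is the CP built by CP → C S.

CP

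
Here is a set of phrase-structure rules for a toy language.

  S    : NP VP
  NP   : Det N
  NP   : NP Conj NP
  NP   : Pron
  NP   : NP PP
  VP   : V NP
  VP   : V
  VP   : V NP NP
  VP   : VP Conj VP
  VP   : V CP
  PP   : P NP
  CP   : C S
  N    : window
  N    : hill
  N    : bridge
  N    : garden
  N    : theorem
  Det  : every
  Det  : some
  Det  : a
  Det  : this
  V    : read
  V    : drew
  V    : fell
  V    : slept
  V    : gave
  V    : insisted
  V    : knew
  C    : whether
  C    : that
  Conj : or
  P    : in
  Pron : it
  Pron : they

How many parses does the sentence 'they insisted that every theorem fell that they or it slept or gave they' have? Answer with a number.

3

Two of the 3 distinct bracketings:
[S [NP [Pron they]] [VP [VP [V insisted] [CP [C that] [S [NP [Det every] [N theorem]] [VP [V fell] [CP [C that] [S [NP [NP [Pron they]] [Conj or] [NP [Pron it]]] [VP [V slept]]]]]]]] [Conj or] [VP [V gave] [NP [Pron they]]]]]
[S [NP [Pron they]] [VP [V insisted] [CP [C that] [S [NP [Det every] [N theorem]] [VP [VP [V fell] [CP [C that] [S [NP [NP [Pron they]] [Conj or] [NP [Pron it]]] [VP [V slept]]]]] [Conj or] [VP [V gave] [NP [Pron they]]]]]]]]
The trees differ in how a recursive rule is bracketed over the same span.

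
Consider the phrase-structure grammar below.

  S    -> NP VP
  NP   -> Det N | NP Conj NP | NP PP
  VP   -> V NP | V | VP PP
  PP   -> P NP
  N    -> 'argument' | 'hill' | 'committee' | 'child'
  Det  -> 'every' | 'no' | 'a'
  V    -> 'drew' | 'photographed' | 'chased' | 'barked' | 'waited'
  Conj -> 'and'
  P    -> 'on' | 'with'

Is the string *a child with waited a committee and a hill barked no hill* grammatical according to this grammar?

Ungrammatical

A P word can never sit immediately before a V word in any string this grammar generates, so the substring 'with waited' rules out a derivation.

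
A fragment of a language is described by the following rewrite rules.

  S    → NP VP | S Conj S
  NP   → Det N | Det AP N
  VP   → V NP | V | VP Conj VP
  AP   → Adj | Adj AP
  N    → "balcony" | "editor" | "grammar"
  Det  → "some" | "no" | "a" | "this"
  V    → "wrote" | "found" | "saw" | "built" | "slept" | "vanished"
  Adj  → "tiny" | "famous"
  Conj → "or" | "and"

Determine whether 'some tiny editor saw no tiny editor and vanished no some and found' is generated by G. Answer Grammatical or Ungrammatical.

Ungrammatical

A Det word can never sit immediately before a Det word in any string this grammar generates, so the substring 'no some' rules out a derivation.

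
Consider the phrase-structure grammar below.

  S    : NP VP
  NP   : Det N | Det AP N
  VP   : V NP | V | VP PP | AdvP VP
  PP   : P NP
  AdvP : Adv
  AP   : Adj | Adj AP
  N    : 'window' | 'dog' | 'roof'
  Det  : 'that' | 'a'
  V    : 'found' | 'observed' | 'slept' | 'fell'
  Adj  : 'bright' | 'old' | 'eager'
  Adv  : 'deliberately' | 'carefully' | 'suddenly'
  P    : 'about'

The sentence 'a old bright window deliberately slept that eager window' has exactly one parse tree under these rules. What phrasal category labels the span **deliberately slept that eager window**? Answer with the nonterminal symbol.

VP

S
  NP
    Det: a
    AP
      Adj: old
      AP
        Adj: bright
    N: window
  VP
    AdvP
      Adv: deliberately
    VP
      V: slept
      NP
        Det: that
        AP
          Adj: eager
        N: window
The span 'deliberately slept that eager window' is the VP node built by VP → AdvP VP.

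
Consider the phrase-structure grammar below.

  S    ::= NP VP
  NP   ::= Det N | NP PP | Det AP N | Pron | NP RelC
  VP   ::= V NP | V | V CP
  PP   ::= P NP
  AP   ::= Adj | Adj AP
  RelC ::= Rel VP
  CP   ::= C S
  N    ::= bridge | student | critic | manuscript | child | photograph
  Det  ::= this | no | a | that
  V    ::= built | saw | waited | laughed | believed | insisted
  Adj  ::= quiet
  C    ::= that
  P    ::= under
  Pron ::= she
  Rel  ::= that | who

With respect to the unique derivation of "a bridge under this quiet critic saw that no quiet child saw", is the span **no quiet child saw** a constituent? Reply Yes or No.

[S [NP [NP [Det a] [N bridge]] [PP [P under] [NP [Det this] [AP [Adj quiet]] [N critic]]]] [VP [V saw] [CP [C that] [S [NP [Det no] [AP [Adj quiet]] [N child]] [VP [V saw]]]]]]
The words 'no quiet child saw' are exhaustively dominated by a single S node (built by S → NP VP), so they form a constituent.

Yes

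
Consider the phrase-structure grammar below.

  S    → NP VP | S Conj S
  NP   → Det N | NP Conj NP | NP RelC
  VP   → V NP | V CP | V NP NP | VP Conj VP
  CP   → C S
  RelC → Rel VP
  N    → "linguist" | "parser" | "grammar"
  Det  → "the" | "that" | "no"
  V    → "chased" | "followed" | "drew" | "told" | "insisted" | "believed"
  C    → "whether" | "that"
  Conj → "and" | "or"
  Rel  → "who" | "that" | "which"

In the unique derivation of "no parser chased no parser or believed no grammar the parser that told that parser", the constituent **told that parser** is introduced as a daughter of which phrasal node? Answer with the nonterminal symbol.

RelC

S
  NP
    Det: no
    N: parser
  VP
    VP
      V: chased
      NP
        Det: no
        N: parser
    Conj: or
    VP
      V: believed
      NP
        Det: no
        N: grammar
      NP
        NP
          Det: the
          N: parser
        RelC
          Rel: that
          VP
            V: told
            NP
              Det: that
              N: parser
The span 'told that parser' is the VP node built by VP → V NP.
Its mother is the RelC built by RelC → Rel VP.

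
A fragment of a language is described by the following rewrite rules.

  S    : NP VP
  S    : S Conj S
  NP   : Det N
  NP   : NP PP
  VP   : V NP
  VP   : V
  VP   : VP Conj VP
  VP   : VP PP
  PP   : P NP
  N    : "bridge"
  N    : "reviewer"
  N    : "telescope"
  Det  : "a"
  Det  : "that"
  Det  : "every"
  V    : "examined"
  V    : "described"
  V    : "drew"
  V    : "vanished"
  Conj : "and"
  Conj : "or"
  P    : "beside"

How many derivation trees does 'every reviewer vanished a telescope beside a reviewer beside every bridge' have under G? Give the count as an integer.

Two of the 5 distinct bracketings:
[S [NP [Det every] [N reviewer]] [VP [V vanished] [NP [NP [Det a] [N telescope]] [PP [P beside] [NP [NP [Det a] [N reviewer]] [PP [P beside] [NP [Det every] [N bridge]]]]]]]]
[S [NP [Det every] [N reviewer]] [VP [V vanished] [NP [NP [NP [Det a] [N telescope]] [PP [P beside] [NP [Det a] [N reviewer]]]] [PP [P beside] [NP [Det every] [N bridge]]]]]]
The trees differ in how a recursive rule is bracketed over the same span.

5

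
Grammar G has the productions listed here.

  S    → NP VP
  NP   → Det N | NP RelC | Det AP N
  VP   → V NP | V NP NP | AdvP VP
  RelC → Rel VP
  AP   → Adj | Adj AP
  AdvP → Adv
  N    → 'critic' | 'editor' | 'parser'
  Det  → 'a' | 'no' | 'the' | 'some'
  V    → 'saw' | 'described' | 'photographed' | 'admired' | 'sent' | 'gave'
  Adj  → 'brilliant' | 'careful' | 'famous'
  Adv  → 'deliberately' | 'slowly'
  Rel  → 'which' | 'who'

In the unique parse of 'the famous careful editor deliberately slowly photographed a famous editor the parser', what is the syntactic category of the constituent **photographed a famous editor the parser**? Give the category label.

S
  NP
    Det: the
    AP
      Adj: famous
      AP
        Adj: careful
    N: editor
  VP
    AdvP
      Adv: deliberately
    VP
      AdvP
        Adv: slowly
      VP
        V: photographed
        NP
          Det: a
          AP
            Adj: famous
          N: editor
        NP
          Det: the
          N: parser
The span 'photographed a famous editor the parser' is the VP node built by VP → V NP NP.

VP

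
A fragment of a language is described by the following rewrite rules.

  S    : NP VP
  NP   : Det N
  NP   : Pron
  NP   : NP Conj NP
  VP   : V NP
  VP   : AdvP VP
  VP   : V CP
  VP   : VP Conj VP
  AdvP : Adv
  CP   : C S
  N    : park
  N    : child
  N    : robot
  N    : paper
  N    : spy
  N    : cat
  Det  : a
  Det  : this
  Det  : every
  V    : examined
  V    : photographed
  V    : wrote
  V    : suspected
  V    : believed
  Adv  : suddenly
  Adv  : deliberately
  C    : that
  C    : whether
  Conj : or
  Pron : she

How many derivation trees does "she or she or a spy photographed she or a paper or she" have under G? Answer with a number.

4

Two of the 4 distinct bracketings:
[S [NP [NP [Pron she]] [Conj or] [NP [NP [Pron she]] [Conj or] [NP [Det a] [N spy]]]] [VP [V photographed] [NP [NP [Pron she]] [Conj or] [NP [NP [Det a] [N paper]] [Conj or] [NP [Pron she]]]]]]
[S [NP [NP [Pron she]] [Conj or] [NP [NP [Pron she]] [Conj or] [NP [Det a] [N spy]]]] [VP [V photographed] [NP [NP [NP [Pron she]] [Conj or] [NP [Det a] [N paper]]] [Conj or] [NP [Pron she]]]]]
The trees differ in how a recursive rule is bracketed over the same span.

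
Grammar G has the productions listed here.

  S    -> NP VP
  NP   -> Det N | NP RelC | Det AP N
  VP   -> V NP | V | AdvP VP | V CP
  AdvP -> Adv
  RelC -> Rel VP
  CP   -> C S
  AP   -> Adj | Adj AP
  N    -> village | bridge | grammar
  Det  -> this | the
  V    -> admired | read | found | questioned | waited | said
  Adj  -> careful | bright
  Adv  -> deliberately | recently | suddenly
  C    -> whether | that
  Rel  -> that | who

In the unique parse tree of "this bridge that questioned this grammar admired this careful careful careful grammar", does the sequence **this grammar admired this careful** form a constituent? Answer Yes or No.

[S [NP [NP [Det this] [N bridge]] [RelC [Rel that] [VP [V questioned] [NP [Det this] [N grammar]]]]] [VP [V admired] [NP [Det this] [AP [Adj careful] [AP [Adj careful] [AP [Adj careful]]]] [N grammar]]]]
The smallest constituent containing 'this grammar admired this careful' is the S spanning 'this bridge that questioned this grammar admired this careful careful careful grammar'; no single node in the tree dominates exactly the given words.

No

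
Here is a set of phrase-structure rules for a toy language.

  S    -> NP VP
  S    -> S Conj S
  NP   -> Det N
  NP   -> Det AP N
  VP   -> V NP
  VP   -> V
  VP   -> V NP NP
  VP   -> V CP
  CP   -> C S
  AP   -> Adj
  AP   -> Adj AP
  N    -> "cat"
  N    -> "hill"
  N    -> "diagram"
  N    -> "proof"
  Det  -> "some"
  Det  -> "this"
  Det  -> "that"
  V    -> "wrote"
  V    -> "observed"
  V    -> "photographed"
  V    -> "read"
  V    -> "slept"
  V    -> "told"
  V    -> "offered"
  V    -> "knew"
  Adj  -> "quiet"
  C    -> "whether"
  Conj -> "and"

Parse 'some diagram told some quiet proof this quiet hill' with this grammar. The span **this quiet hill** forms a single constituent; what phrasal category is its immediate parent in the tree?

VP

[S [NP [Det some] [N diagram]] [VP [V told] [NP [Det some] [AP [Adj quiet]] [N proof]] [NP [Det this] [AP [Adj quiet]] [N hill]]]]
The span 'this quiet hill' is the NP node built by NP → Det AP N.
Its mother is the VP built by VP → V NP NP.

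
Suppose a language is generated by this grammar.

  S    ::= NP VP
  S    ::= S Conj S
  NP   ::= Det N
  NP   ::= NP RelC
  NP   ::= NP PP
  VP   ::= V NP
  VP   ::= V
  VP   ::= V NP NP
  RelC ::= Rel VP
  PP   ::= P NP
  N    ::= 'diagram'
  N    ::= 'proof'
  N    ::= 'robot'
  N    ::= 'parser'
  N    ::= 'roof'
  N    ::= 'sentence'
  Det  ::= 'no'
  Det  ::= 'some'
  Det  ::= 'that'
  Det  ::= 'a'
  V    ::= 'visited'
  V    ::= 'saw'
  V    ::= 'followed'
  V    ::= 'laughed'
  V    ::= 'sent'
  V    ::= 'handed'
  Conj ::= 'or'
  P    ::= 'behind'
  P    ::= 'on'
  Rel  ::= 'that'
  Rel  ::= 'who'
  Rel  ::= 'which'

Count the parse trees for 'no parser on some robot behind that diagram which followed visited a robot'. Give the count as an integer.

5

Two of the 5 distinct bracketings:
[S [NP [NP [NP [Det no] [N parser]] [PP [P on] [NP [NP [Det some] [N robot]] [PP [P behind] [NP [Det that] [N diagram]]]]]] [RelC [Rel which] [VP [V followed]]]] [VP [V visited] [NP [Det a] [N robot]]]]
[S [NP [NP [NP [NP [Det no] [N parser]] [PP [P on] [NP [Det some] [N robot]]]] [PP [P behind] [NP [Det that] [N diagram]]]] [RelC [Rel which] [VP [V followed]]]] [VP [V visited] [NP [Det a] [N robot]]]]
The trees differ in how a recursive rule is bracketed over the same span.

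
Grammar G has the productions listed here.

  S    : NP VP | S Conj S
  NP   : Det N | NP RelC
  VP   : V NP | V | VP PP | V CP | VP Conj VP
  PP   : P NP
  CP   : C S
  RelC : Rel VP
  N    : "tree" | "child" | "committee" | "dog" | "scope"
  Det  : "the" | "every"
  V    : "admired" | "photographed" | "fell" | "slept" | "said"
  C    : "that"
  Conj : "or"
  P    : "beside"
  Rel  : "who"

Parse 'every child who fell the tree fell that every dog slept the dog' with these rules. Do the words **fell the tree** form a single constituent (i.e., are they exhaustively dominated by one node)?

[S [NP [NP [Det every] [N child]] [RelC [Rel who] [VP [V fell] [NP [Det the] [N tree]]]]] [VP [V fell] [CP [C that] [S [NP [Det every] [N dog]] [VP [V slept] [NP [Det the] [N dog]]]]]]]
The words 'fell the tree' are exhaustively dominated by a single VP node (built by VP → V NP), so they form a constituent.

Yes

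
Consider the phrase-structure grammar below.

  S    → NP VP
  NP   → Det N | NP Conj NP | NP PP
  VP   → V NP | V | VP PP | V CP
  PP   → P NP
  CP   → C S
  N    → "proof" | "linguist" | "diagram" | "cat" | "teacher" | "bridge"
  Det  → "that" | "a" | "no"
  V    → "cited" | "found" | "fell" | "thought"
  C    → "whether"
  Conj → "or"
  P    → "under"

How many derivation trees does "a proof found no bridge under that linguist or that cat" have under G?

3

Two of the 3 distinct bracketings:
[S [NP [Det a] [N proof]] [VP [V found] [NP [NP [NP [Det no] [N bridge]] [PP [P under] [NP [Det that] [N linguist]]]] [Conj or] [NP [Det that] [N cat]]]]]
[S [NP [Det a] [N proof]] [VP [V found] [NP [NP [Det no] [N bridge]] [PP [P under] [NP [NP [Det that] [N linguist]] [Conj or] [NP [Det that] [N cat]]]]]]]
The trees differ in how a recursive rule is bracketed over the same span.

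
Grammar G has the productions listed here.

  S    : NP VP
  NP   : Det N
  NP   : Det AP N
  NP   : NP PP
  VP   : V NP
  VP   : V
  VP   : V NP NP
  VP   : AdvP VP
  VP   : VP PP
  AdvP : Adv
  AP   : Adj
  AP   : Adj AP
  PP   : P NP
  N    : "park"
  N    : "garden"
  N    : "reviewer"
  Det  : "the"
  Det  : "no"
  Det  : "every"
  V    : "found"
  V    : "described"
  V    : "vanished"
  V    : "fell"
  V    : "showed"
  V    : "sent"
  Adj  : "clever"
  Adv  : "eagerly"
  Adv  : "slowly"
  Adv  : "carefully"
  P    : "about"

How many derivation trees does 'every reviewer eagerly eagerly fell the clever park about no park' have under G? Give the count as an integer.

Two of the 4 distinct bracketings:
[S [NP [Det every] [N reviewer]] [VP [AdvP [Adv eagerly]] [VP [AdvP [Adv eagerly]] [VP [V fell] [NP [NP [Det the] [AP [Adj clever]] [N park]] [PP [P about] [NP [Det no] [N park]]]]]]]]
[S [NP [Det every] [N reviewer]] [VP [AdvP [Adv eagerly]] [VP [AdvP [Adv eagerly]] [VP [VP [V fell] [NP [Det the] [AP [Adj clever]] [N park]]] [PP [P about] [NP [Det no] [N park]]]]]]]
The difference turns on whether NP → NP PP is used at the relevant span, versus an alternative expansion of NP.

4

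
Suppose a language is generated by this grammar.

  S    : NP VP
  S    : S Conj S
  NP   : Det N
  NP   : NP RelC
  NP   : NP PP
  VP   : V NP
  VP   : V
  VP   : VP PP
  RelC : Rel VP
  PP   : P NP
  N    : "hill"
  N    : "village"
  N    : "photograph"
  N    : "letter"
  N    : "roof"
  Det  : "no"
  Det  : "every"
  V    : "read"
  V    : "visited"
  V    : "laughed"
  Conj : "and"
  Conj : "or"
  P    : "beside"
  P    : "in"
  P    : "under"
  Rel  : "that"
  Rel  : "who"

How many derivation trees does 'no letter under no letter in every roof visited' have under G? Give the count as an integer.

2

The two bracketings:
[S [NP [NP [Det no] [N letter]] [PP [P under] [NP [NP [Det no] [N letter]] [PP [P in] [NP [Det every] [N roof]]]]]] [VP [V visited]]]
[S [NP [NP [NP [Det no] [N letter]] [PP [P under] [NP [Det no] [N letter]]]] [PP [P in] [NP [Det every] [N roof]]]] [VP [V visited]]]
The trees differ in how a recursive rule is bracketed over the same span.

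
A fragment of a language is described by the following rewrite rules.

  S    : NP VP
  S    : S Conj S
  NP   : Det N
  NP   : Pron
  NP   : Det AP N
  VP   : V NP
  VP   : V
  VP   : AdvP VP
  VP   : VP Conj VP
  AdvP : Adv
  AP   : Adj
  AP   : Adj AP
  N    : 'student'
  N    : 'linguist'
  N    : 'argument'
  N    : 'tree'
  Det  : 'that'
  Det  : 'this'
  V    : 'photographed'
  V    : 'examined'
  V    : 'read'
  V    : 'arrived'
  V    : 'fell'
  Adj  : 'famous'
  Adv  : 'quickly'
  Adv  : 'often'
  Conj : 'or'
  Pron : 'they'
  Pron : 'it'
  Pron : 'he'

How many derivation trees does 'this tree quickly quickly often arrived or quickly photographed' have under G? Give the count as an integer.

4

Two of the 4 distinct bracketings:
[S [NP [Det this] [N tree]] [VP [AdvP [Adv quickly]] [VP [AdvP [Adv quickly]] [VP [AdvP [Adv often]] [VP [VP [V arrived]] [Conj or] [VP [AdvP [Adv quickly]] [VP [V photographed]]]]]]]]
[S [NP [Det this] [N tree]] [VP [AdvP [Adv quickly]] [VP [AdvP [Adv quickly]] [VP [VP [AdvP [Adv often]] [VP [V arrived]]] [Conj or] [VP [AdvP [Adv quickly]] [VP [V photographed]]]]]]]
The trees differ in how a recursive rule is bracketed over the same span.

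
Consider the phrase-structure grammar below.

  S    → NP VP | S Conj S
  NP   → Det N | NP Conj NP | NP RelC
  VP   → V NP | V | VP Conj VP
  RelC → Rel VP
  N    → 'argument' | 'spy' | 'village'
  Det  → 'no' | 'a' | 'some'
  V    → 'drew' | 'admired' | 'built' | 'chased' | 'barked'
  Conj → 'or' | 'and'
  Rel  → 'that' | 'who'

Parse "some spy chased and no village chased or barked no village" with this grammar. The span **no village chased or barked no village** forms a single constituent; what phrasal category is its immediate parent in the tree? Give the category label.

S

S
  S
    NP
      Det: some
      N: spy
    VP
      V: chased
  Conj: and
  S
    NP
      Det: no
      N: village
    VP
      VP
        V: chased
      Conj: or
      VP
        V: barked
        NP
          Det: no
          N: village
The span 'no village chased or barked no village' is the S node built by S → NP VP.
Its mother is the S built by S → S Conj S.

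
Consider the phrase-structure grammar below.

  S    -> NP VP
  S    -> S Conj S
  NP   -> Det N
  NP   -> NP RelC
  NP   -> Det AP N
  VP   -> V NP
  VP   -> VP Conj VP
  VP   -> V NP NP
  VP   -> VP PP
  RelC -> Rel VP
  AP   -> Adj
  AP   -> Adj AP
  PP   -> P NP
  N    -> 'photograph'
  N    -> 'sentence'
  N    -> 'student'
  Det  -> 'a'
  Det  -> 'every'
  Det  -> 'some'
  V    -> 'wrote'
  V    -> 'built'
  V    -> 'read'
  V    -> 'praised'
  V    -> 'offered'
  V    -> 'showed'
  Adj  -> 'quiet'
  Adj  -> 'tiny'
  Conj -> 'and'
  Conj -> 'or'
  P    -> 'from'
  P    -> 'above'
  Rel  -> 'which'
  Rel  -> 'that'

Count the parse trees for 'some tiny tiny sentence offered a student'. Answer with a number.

1

[S [NP [Det some] [AP [Adj tiny] [AP [Adj tiny]]] [N sentence]] [VP [V offered] [NP [Det a] [N student]]]]
No rule offers an alternative attachment or grouping for any span, so this is the only derivation.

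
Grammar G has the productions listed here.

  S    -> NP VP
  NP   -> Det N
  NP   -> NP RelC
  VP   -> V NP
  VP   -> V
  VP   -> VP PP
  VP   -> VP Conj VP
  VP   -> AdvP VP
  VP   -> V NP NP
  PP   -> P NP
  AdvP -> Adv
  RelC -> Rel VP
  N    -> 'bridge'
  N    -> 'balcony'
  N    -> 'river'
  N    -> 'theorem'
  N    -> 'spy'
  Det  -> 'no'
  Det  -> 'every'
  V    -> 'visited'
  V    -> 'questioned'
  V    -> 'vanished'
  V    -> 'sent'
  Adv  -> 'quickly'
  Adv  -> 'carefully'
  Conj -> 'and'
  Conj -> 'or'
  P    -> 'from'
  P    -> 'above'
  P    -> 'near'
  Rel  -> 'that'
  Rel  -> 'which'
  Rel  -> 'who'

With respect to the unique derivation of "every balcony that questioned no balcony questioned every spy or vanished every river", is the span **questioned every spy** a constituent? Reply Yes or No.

[S [NP [NP [Det every] [N balcony]] [RelC [Rel that] [VP [V questioned] [NP [Det no] [N balcony]]]]] [VP [VP [V questioned] [NP [Det every] [N spy]]] [Conj or] [VP [V vanished] [NP [Det every] [N river]]]]]
The words 'questioned every spy' are exhaustively dominated by a single VP node (built by VP → V NP), so they form a constituent.

Yes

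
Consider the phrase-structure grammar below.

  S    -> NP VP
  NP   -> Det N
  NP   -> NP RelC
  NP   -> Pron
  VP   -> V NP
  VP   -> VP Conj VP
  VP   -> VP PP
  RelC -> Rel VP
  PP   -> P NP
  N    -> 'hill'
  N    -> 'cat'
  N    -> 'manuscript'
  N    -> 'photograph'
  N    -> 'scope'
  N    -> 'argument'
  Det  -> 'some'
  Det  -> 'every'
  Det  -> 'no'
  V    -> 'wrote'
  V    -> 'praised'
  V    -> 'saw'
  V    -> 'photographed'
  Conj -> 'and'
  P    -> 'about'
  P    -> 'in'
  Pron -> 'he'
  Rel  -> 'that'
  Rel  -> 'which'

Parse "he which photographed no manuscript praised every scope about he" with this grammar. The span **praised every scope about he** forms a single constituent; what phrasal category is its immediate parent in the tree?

[S [NP [NP [Pron he]] [RelC [Rel which] [VP [V photographed] [NP [Det no] [N manuscript]]]]] [VP [VP [V praised] [NP [Det every] [N scope]]] [PP [P about] [NP [Pron he]]]]]
The span 'praised every scope about he' is the VP node built by VP → VP PP.
Its mother is the S built by S → NP VP.

S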